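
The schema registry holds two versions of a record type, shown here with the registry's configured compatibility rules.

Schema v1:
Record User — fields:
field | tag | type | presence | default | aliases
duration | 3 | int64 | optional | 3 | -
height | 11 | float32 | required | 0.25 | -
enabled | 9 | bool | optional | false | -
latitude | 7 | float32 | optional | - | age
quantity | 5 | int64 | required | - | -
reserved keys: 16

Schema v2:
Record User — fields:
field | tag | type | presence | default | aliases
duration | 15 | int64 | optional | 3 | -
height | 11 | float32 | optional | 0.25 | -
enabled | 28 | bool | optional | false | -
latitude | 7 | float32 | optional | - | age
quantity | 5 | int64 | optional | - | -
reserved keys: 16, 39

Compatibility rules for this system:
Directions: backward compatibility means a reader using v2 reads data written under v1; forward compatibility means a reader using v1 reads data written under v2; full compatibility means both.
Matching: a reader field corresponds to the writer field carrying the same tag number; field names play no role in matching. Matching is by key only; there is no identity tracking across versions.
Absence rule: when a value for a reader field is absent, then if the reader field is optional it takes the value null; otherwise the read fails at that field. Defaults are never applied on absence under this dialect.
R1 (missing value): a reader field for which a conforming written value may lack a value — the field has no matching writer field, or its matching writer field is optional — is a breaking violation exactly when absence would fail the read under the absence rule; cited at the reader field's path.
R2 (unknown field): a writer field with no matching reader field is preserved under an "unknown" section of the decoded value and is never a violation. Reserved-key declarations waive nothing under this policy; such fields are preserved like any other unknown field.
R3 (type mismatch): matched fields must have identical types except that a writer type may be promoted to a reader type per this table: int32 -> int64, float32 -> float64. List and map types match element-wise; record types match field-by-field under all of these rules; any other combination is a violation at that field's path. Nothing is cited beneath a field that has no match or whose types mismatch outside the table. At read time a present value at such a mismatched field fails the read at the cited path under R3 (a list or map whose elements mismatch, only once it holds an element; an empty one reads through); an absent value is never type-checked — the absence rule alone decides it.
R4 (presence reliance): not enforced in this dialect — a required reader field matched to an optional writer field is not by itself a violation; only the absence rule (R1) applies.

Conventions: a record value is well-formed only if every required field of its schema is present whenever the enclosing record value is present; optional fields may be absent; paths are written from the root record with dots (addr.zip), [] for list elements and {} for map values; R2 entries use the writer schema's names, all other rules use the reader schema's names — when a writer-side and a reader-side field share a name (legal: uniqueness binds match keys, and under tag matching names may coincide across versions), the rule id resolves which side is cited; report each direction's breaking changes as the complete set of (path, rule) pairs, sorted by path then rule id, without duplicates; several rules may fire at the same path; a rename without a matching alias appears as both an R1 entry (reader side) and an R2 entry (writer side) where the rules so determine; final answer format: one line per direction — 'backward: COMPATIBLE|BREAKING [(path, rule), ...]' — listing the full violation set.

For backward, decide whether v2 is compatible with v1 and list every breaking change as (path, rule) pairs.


arrows below run writer -> reader for User
checking backward for User: reader v2 against writer v1:
  no writer field matches reader duration
  height: paired with writer height (float32 -> float32; writer required)
  no writer field matches reader enabled
  latitude: paired with writer latitude (float32 -> float32; writer optional)
  quantity: paired with writer quantity (int64 -> int64; writer required)
  duration (writer side), unknown to reader
  enabled (writer side), unknown to reader
  => backward verdict for User: COMPATIBLE, no violations
the other User changes do not affect what is asked:
  field duration in record User: tag 3 changed to 15 -> no rule fires on it in User's dialect; the asked verdict holds
  field quantity in record User: required changed to optional -> its effect on User is confined to the forward direction, not asked
  field height in record User: required changed to optional -> its effect on User is confined to the forward direction, not asked
  field enabled in record User: tag 9 changed to 28 -> no rule fires on it in User's dialect; the asked verdict holds

backward: COMPATIBLE []


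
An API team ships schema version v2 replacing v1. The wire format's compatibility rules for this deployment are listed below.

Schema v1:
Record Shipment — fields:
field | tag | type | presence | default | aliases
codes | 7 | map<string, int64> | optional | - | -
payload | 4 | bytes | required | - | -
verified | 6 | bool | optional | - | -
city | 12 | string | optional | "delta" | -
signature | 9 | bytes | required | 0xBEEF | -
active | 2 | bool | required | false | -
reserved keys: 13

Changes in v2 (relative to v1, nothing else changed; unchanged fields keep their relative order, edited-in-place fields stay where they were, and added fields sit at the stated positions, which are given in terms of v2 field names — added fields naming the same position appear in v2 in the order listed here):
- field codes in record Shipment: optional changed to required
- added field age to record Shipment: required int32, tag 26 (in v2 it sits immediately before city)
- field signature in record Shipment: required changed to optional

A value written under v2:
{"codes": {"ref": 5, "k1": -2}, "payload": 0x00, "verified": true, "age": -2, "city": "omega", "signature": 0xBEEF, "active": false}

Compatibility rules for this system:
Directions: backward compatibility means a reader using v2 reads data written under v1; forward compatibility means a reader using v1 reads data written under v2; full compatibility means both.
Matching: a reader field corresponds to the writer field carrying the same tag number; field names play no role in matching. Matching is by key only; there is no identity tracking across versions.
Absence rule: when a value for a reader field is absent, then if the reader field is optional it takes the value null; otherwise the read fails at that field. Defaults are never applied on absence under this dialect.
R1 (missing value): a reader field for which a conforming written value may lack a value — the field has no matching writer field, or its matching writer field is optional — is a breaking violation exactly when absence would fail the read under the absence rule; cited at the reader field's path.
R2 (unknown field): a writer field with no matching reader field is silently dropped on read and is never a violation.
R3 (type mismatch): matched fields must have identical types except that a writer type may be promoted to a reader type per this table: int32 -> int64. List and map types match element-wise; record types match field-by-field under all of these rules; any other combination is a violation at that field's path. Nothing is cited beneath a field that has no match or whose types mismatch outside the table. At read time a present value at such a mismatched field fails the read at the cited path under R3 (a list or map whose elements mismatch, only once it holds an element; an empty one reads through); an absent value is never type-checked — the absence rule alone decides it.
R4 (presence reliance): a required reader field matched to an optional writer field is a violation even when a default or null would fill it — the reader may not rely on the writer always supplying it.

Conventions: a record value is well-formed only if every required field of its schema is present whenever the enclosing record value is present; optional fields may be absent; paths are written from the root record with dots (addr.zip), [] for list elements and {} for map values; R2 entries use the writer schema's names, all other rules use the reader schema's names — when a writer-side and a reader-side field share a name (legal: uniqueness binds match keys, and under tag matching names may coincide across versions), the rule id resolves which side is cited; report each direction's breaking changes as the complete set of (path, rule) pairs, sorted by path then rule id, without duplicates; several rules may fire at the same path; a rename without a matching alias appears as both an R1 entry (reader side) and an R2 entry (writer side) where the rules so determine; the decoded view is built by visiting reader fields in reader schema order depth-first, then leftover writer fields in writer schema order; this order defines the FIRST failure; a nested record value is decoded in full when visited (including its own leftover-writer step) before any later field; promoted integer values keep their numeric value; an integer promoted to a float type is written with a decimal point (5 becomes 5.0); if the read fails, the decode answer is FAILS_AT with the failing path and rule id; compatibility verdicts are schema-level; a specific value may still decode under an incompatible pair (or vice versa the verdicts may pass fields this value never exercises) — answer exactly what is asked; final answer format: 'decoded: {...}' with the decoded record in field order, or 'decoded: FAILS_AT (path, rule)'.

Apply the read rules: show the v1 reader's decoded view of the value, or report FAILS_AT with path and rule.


each type pair in Shipment: writer, then reader
migrating the Shipment value to v1:
  codes := {"ref": 5, "k1": -2}
  payload := 0x00
  verified := true
  city := "omega"
  signature := 0xBEEF
  active := false
  writer age: unmatched, discarded
  => decoded: {"codes": {"ref": 5, "k1": -2}, "payload": 0x00, "verified": true, "city": "omega", "signature": 0xBEEF, "active": false}
remaining Shipment differences; none change what is asked:
  field codes in record Shipment: optional changed to required -> affects the rule determinations only; this particular Shipment value decodes identically
  added field age to record Shipment: required int32, tag 26 (in v2 it sits immediately before city) -> affects the rule determinations only; this particular Shipment value decodes identically
  field signature in record Shipment: required changed to optional -> affects the rule determinations only; this particular Shipment value decodes identically

decoded: {"codes": {"ref": 5, "k1": -2}, "payload": 0x00, "verified": true, "city": "omega", "signature": 0xBEEF, "active": false}


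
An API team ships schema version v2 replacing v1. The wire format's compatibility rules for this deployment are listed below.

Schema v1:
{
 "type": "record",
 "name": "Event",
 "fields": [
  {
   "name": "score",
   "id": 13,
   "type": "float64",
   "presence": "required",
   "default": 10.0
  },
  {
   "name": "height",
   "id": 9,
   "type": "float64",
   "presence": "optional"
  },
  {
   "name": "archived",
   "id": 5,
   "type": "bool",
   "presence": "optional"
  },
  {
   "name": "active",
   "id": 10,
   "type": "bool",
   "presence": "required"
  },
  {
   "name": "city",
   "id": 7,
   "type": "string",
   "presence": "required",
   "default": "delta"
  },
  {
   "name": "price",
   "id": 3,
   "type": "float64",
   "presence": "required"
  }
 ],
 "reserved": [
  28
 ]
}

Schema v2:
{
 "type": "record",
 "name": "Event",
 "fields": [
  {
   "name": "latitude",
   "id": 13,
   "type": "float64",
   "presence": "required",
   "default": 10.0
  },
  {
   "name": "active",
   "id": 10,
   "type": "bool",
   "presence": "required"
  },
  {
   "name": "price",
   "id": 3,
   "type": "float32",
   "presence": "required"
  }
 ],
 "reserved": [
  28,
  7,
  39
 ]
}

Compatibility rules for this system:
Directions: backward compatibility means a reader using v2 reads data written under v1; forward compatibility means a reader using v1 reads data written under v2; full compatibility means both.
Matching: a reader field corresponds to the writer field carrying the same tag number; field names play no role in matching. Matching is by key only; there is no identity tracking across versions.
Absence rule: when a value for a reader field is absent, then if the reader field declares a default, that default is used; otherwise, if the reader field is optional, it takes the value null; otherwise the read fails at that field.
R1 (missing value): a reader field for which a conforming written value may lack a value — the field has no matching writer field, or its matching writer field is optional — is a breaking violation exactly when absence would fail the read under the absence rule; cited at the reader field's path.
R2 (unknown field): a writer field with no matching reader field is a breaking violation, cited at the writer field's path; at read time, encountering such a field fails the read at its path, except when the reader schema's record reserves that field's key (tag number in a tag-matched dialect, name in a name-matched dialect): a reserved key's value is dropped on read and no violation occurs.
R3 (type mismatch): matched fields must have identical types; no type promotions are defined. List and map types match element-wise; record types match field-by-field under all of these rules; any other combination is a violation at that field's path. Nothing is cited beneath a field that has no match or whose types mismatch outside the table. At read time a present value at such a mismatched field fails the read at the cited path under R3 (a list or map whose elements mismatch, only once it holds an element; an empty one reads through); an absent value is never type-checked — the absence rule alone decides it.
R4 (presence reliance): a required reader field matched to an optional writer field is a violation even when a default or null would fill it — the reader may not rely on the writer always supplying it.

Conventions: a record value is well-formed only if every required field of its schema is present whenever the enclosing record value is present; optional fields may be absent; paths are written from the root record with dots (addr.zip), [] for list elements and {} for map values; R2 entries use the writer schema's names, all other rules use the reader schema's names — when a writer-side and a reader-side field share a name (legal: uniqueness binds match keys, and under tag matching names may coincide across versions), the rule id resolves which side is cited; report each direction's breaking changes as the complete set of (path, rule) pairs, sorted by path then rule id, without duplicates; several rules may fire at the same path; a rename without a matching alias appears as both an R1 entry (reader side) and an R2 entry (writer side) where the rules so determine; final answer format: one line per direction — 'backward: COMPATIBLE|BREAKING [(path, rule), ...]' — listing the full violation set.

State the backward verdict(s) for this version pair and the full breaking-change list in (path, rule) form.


arrows below run writer -> reader for Event
checking backward for Event: reader v2 against writer v1:
  latitude <- score (float64 -> float64, writer required)
  active <- active (bool -> bool, writer required)
  price <- price (float64 -> float32, writer required)
  writer field height has no reader counterpart
  writer field archived has no reader counterpart
  writer field city has no reader counterpart
  breaking: (archived, R2)
  breaking: (height, R2)
  breaking: (price, R3)
  backward on Event therefore BREAKING (3)
diffs on Event not affecting the asked answer:
  renamed field score to latitude in record Event -> inert for the asked Event verdict: nothing fires
  removed field city from record Event (its key 7 joins the reserved list) -> inert for the asked Event verdict: nothing fires

backward: BREAKING [(archived, R2), (height, R2), (price, R3)]


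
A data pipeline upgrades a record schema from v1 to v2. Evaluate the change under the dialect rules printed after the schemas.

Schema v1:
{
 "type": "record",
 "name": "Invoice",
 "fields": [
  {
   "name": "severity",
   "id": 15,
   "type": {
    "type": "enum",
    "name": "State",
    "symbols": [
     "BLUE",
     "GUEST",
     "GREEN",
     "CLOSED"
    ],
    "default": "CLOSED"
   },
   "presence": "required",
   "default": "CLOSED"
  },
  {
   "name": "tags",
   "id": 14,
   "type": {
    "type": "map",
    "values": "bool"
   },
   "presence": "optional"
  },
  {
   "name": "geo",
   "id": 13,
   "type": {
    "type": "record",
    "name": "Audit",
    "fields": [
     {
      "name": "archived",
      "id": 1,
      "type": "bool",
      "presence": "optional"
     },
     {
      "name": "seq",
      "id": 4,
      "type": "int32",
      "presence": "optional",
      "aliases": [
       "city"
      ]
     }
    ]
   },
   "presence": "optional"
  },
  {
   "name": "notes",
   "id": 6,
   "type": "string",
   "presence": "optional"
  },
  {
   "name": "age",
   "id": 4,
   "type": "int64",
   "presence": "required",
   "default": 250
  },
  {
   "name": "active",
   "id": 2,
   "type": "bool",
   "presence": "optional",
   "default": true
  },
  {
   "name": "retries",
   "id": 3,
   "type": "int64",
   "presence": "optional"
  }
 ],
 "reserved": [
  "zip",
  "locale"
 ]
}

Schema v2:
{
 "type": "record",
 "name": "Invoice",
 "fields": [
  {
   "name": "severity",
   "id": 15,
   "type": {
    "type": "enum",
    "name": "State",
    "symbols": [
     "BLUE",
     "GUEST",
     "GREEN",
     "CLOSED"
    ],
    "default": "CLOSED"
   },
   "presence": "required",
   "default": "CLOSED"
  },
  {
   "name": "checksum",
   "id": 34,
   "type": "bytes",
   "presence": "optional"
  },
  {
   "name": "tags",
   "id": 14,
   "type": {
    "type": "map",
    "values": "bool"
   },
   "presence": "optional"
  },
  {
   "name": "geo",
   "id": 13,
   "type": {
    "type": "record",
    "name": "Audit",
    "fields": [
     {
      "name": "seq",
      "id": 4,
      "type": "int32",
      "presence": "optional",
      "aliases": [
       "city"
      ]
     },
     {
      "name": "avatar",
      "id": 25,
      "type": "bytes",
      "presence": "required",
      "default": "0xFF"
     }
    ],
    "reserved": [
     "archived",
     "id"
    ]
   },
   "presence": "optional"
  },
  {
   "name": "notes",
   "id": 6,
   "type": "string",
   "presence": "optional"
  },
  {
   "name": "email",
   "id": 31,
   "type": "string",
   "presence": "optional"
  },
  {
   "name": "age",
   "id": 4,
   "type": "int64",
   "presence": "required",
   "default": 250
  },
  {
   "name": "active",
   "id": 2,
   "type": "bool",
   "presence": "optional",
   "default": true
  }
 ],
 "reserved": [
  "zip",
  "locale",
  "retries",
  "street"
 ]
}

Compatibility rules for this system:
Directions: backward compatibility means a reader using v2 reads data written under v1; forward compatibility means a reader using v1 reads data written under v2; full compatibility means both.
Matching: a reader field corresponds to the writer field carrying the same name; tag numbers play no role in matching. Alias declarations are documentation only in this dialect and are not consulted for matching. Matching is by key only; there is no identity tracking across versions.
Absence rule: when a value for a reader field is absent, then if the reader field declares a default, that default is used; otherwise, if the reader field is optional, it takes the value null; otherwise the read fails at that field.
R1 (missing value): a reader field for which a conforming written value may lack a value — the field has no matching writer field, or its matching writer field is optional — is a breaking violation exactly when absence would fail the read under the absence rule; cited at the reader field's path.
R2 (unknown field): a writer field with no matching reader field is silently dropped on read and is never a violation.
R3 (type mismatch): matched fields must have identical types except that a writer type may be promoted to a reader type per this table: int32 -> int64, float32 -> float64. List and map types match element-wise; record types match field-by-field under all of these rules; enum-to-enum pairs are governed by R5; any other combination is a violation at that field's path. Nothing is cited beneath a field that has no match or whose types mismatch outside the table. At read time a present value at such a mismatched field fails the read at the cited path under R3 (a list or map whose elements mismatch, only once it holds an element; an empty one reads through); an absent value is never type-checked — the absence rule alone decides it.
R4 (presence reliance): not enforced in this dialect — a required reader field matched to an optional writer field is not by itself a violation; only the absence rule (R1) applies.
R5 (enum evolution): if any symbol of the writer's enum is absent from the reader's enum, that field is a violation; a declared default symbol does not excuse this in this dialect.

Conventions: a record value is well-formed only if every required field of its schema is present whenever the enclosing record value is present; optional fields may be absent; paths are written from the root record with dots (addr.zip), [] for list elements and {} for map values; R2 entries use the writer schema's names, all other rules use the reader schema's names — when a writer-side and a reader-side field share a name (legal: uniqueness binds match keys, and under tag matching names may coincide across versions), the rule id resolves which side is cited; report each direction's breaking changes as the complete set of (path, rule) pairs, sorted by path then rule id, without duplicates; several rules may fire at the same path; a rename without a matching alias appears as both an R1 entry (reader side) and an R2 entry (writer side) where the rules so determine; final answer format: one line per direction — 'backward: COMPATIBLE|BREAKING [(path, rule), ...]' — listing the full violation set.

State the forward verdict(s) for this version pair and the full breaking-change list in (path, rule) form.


in Invoice below, arrows point writer -> reader
forward for Invoice (reader v1, writer v2):
  writer required, State -> State: reader severity maps from writer severity
  writer optional, map<string, bool> -> map<string, bool>: reader tags maps from writer tags
  writer optional, Audit -> Audit: reader geo maps from writer geo
  writer optional, string -> string: reader notes maps from writer notes
  writer required, int64 -> int64: reader age maps from writer age
  writer optional, bool -> bool: reader active maps from writer active
  retries: no writer match
  leftover writer field: checksum
  leftover writer field: email
  geo.archived: no writer match
  writer optional, int32 -> int32: reader geo.seq maps from writer geo.seq
  leftover writer field: geo.avatar
  => no violations; forward on Invoice: COMPATIBLE
the rest of the Invoice diff is inert for this question:
  added field checksum to record Invoice: optional bytes, tag 34 (in v2 it sits immediately before tags) -> fires no rule on Invoice, leaving the asked answer as it is
  removed field archived from record Audit (its key "archived" joins the reserved list) -> fires no rule on Invoice, leaving the asked answer as it is
  added field email to record Invoice: optional string, tag 31 (in v2 it sits immediately before age) -> fires no rule on Invoice, leaving the asked answer as it is
  added field avatar to record Audit: required bytes, tag 25, default 0xFF (in v2 it sits last) -> fires no rule on Invoice, leaving the asked answer as it is
  removed field retries from record Invoice (its key "retries" joins the reserved list) -> fires no rule on Invoice, leaving the asked answer as it is

forward: COMPATIBLE []


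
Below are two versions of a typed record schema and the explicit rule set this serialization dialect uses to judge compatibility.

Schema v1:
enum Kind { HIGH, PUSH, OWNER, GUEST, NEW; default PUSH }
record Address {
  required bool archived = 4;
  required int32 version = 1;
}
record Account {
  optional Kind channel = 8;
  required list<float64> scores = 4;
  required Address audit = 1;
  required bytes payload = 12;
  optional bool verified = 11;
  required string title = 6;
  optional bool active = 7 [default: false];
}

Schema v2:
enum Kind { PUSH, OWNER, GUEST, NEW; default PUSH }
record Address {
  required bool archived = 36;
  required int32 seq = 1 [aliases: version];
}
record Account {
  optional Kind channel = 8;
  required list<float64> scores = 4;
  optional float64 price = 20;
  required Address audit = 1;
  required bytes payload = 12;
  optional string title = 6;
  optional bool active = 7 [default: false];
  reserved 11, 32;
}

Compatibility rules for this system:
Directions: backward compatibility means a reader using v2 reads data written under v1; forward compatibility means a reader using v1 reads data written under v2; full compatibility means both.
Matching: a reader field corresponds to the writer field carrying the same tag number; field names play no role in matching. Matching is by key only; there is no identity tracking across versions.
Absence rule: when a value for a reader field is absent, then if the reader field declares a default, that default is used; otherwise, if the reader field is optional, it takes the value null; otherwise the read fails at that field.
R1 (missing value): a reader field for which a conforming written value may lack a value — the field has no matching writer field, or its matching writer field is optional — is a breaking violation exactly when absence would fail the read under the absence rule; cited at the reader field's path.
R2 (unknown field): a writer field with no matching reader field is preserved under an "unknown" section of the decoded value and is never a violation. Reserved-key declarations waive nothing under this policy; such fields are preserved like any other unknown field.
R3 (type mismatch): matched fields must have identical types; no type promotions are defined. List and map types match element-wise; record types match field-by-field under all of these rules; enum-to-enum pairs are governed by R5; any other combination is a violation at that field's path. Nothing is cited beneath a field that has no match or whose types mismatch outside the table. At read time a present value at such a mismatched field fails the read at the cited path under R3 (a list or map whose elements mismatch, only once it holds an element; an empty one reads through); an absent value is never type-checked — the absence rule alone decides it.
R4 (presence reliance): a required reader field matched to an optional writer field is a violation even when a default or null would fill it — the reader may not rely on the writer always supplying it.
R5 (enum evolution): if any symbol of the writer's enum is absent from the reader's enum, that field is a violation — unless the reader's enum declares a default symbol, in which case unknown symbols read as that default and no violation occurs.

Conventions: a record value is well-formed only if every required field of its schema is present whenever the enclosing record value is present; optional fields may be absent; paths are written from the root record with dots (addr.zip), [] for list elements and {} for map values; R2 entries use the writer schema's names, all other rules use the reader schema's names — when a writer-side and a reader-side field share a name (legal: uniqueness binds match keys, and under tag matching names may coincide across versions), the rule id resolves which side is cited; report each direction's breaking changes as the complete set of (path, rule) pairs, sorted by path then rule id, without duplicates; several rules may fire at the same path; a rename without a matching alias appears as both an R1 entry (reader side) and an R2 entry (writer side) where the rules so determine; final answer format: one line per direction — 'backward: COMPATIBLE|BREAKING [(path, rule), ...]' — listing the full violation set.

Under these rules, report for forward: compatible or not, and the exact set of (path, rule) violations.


arrows below run writer -> reader for Account
forward analysis of Account with v1 as reader and v2 as writer:
  channel: Kind -> Kind, writer optional; from channel
  scores: list<float64> -> list<float64>, writer required; from scores
  audit: Address -> Address, writer required; from audit
  payload: bytes -> bytes, writer required; from payload
  verified: no writer match
  title: string -> string, writer optional; from title
  active: bool -> bool, writer optional; from active
  writer price: unknown to reader
  audit.archived: no writer match
  audit.version: int32 -> int32, writer required; from audit.seq
  writer audit.archived: unknown to reader
  breaking: (audit.archived, R1)
  breaking: (title, R1)
  breaking: (title, R4)
  => 3 violation(s): forward is BREAKING for Account
the rest of the Account diff is inert for this question:
  added field price to record Account: optional float64, tag 20 (in v2 it sits immediately before audit) -> fires no rule on Account, leaving the asked answer as it is
  renamed field version to seq in record Address (alias version declared on the renamed field) -> fires no rule on Account, leaving the asked answer as it is
  removed field verified from record Account (its key 11 joins the reserved list) -> fires no rule on Account, leaving the asked answer as it is
  enum Kind (field channel in record Account): symbol HIGH removed -> fires no rule on Account, leaving the asked answer as it is

forward: BREAKING [(audit.archived, R1), (title, R1), (title, R4)]


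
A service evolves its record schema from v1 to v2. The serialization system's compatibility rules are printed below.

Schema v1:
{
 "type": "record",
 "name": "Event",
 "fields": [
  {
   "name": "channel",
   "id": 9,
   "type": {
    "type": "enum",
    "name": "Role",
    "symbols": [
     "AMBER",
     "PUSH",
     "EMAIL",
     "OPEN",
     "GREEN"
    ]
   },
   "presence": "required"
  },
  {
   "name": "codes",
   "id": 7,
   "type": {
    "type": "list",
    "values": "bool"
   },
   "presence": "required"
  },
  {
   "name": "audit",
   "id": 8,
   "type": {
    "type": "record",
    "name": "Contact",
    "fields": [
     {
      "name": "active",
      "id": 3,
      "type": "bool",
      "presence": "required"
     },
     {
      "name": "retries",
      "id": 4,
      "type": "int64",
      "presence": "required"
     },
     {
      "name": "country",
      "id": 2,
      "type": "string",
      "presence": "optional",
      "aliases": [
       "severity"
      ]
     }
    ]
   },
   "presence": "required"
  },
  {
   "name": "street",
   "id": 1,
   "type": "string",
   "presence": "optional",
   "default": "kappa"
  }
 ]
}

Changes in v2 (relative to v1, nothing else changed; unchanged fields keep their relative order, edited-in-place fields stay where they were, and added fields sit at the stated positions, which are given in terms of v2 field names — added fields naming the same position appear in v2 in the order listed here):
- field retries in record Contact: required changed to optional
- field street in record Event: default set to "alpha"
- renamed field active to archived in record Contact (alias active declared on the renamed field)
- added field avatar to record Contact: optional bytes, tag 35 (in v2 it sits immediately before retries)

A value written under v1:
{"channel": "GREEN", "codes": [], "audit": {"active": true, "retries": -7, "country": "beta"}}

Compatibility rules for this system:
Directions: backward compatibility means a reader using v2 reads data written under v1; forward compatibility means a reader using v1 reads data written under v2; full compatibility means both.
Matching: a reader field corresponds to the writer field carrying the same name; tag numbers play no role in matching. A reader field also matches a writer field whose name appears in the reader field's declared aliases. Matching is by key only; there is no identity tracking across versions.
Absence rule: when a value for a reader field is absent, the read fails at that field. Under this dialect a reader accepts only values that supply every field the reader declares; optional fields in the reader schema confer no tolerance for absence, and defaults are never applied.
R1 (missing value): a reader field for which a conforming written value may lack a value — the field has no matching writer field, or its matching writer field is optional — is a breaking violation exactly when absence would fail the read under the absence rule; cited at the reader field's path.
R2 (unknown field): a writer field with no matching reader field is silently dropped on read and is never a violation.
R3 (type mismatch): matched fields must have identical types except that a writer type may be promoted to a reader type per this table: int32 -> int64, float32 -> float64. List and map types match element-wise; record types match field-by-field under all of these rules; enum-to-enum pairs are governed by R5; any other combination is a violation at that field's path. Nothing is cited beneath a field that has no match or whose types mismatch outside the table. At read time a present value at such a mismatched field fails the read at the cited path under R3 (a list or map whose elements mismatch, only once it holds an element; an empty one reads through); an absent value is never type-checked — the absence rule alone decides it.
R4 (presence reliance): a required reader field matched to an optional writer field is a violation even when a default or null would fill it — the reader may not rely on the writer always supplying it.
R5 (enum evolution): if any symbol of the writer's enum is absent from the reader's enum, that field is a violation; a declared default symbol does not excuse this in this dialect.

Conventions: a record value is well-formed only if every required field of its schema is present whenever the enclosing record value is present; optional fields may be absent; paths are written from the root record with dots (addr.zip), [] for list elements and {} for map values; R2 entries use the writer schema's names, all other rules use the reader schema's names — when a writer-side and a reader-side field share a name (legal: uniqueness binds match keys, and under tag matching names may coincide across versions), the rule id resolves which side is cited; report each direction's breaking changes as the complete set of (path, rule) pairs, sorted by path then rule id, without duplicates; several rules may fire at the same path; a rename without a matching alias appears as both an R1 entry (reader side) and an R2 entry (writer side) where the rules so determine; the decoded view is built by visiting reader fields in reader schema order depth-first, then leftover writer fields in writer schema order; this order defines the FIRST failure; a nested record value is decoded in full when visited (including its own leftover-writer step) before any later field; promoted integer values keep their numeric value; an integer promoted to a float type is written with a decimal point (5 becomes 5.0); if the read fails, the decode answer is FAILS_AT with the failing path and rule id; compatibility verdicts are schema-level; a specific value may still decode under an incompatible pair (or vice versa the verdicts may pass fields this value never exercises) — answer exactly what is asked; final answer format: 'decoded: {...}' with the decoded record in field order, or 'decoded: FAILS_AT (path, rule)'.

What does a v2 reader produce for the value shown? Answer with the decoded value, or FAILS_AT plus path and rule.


arrows below run writer -> reader for Event
migrating the Event value to v2:
  channel := "GREEN"
  codes := []
  audit.archived := true (from writer active)
  read fails at audit.avatar under R1 (no fill)
  => FAILS_AT (audit.avatar, R1)
checking off the Event differences that do not matter here:
  field retries in record Contact: required changed to optional -> schema-level compatibility only; this Event value's decode is unchanged
  field street in record Event: default set to "alpha" -> triggers nothing under the printed rules; the Event answer is the same either way
  renamed field active to archived in record Contact (alias active declared on the renamed field) -> schema-level compatibility only; this Event value's decode is unchanged

decoded: FAILS_AT (audit.avatar, R1)


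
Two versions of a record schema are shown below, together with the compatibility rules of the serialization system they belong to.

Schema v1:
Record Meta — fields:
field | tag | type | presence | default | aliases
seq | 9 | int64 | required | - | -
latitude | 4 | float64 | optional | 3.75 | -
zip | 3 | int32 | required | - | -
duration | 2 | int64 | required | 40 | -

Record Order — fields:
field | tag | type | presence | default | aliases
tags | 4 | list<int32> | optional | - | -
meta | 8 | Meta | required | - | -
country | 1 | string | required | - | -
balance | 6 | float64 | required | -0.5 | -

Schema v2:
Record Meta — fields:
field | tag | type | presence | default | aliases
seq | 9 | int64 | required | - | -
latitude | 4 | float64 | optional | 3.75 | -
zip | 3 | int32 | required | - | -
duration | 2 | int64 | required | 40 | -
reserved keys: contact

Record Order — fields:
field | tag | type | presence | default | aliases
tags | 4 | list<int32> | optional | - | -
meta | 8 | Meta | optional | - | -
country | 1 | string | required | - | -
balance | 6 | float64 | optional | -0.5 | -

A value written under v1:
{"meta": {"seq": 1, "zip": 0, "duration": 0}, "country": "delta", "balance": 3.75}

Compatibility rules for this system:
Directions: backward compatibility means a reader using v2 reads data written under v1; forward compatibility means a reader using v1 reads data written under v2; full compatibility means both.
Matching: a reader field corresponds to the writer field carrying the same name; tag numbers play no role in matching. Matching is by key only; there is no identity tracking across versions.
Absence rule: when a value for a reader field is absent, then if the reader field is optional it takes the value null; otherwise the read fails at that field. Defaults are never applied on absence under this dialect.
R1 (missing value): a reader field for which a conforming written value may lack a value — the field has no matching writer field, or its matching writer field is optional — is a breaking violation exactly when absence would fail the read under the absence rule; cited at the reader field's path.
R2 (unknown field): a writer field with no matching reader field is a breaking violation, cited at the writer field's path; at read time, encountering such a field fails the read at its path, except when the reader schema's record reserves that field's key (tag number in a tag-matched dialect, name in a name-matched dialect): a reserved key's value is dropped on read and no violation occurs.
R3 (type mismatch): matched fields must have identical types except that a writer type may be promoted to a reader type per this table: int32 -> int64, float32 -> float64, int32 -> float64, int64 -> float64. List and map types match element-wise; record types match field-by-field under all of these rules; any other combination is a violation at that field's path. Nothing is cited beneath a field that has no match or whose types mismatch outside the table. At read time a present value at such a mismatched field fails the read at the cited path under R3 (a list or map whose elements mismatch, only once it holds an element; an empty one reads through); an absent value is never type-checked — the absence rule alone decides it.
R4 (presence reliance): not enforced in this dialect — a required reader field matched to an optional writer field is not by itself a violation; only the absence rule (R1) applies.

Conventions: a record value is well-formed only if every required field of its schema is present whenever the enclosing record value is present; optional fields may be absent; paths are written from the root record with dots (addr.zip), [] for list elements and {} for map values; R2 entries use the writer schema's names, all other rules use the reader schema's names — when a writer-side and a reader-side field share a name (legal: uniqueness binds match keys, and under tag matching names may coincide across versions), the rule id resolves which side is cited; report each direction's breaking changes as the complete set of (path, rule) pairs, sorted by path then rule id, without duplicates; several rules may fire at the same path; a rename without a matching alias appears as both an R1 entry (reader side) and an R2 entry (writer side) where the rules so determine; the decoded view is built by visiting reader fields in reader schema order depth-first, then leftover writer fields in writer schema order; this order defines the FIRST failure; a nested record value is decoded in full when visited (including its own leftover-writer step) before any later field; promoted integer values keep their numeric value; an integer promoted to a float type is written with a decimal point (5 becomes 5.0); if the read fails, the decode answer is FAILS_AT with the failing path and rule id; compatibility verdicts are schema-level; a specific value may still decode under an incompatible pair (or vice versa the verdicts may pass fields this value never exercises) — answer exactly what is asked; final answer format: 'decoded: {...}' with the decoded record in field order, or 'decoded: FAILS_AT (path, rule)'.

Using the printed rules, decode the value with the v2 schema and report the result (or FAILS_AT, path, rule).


in Order below, arrows point writer -> reader
decode walk for Order under reader schema v2:
  tags := null (not supplied -> null)
  meta.seq := 1
  meta.latitude := null (not supplied -> null)
  meta.zip := 0
  meta.duration := 0
  country := "delta"
  balance := 3.75
  => decoded: {"tags": null, "meta": {"seq": 1, "latitude": null, "zip": 0, "duration": 0}, "country": "delta", "balance": 3.75}
remaining Order differences; none change what is asked:
  field balance in record Order: required changed to optional -> schema-level compatibility only; this Order value's decode is unchanged
  field meta in record Order: required changed to optional -> schema-level compatibility only; this Order value's decode is unchanged

decoded: {"tags": null, "meta": {"seq": 1, "latitude": null, "zip": 0, "duration": 0}, "country": "delta", "balance": 3.75}
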